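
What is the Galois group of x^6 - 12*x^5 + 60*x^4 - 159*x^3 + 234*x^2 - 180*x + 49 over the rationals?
The polynomial f is an irreducible sextic over Q, so G = Gal(f/Q) is one of the 16 transitive subgroups 6T1, ..., 6T16 of S_6. The discriminant of f is 871199469, which is not a perfect square, so G is not contained in A_6. The transitive groups of degree 6 not contained in A_6 are: C_6 (6T1, order 6), S_3 (6T2, order 6), D_6 (6T3, order 12), C_3 x S_3 (6T5, order 18), A_4 x C_2 (6T6, order 24), S_4 (6T8, order 24), S_3 x S_3 (6T9, order 36), S_4 x C_2 (6T11, order 48), (S_3 x S_3) : C_2 (6T13, order 72), PGL(2,5) (6T14, order 120), S_6 (6T16, order 720). By Dedekind's theorem, for a prime p not dividing disc(f) the degrees of the irreducible factors of f mod p form the cycle type of an element of G. Factoring f modulo the 16 such primes p <= 67 (skipping 3, 7, 29, which divide the discriminant), each new pattern first appears at: mod 2: f = (x^6 + x^3 + 1), pattern 6; mod 5: f = (x + 1)(x + 2)(x^2 + 2x + 3)(x^2 + 3x + 4), pattern 2+2+1+1; mod 13: f = (x + 5)(x + 6)(x + 9)(x^3 + 7x^2 + 12x + 1), pattern 3+1+1+1; mod 19: f = (x^2 + 6)(x^2 + 2x + 5)(x^2 + 5x + 1), pattern 2+2+2; mod 67: f = (x^3 + 61x^2 + 12x + 11)(x^3 + 61x^2 + 12x + 41), pattern 3+3. No other pattern occurs in this range, so the set of observed cycle types is {6, 2+2+1+1, 3+1+1+1, 2+2+2, 3+3}. The candidates containing elements of all these cycle types are S_3 x S_3 (6T9) of order 36, (S_3 x S_3) : C_2 (6T13) of order 72, S_6 (6T16) of order 720; the others are excluded. The observed types are precisely the cycle types that occur in S_3 x S_3 (6T9) (apart from the identity). Each of the other remaining candidates has further cycle types, and by the Chebotarev density theorem the matching factorization patterns would occur for a proportion of primes equal to their share of the group: (S_3 x S_3) : C_2 (6T13) additionally contains elements of type 4+2, 3+2+1, 2+1+1+1+1 (36 of its 72 elements, about 50% of primes); S_6 (6T16) additionally contains elements of type 5+1, 4+2, 4+1+1, 3+2+1, 2+1+1+1+1 (459 of its 720 elements, about 64% of primes). None of the 16 primes tested shows any such pattern (for each of these groups the chance of that is below 10^-4), which rules them out. Hence G = S_3 x S_3 (6T9), of order 36.

6T9: S_3 x S_3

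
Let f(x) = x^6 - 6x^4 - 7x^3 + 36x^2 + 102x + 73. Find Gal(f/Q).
The polynomial f is an irreducible sextic over Q, so G = Gal(f/Q) is one of the 16 transitive subgroups 6T1, ..., 6T16 of S_6. The discriminant of f is -16829675182323, which is not a perfect square, so G is not contained in A_6. The transitive groups of degree 6 not contained in A_6 are: C_6 (6T1, order 6), S_3 (6T2, order 6), D_6 (6T3, order 12), C_3 x S_3 (6T5, order 18), A_4 x C_2 (6T6, order 24), S_4 (6T8, order 24), S_3 x S_3 (6T9, order 36), S_4 x C_2 (6T11, order 48), (S_3 x S_3) : C_2 (6T13, order 72), PGL(2,5) (6T14, order 120), S_6 (6T16, order 720). By Dedekind's theorem, for a prime p not dividing disc(f) the degrees of the irreducible factors of f mod p form the cycle type of an element of G. Factoring f modulo the 37 such primes p <= 167 (skipping 3, 19, which divide the discriminant), each new pattern first appears at: mod 2: f = (x^6 + x^3 + 1), pattern 6; mod 7: f = (x^3 + 3x + 2)(x^3 + 5x + 5), pattern 3+3; mod 17: f = (x^2 + x + 8)(x^2 + 4x + 11)(x^2 + 12x + 13), pattern 2+2+2; mod 37: f = (x + 2)(x + 11)(x + 13)(x + 22)(x + 28)(x + 35), pattern 1+1+1+1+1+1. No other pattern occurs in this range, so the set of observed cycle types is {6, 3+3, 2+2+2, 1+1+1+1+1+1}. The candidates containing elements of all these cycle types are C_6 (6T1) of order 6, D_6 (6T3) of order 12, C_3 x S_3 (6T5) of order 18, A_4 x C_2 (6T6) of order 24, S_3 x S_3 (6T9) of order 36, S_4 x C_2 (6T11) of order 48, (S_3 x S_3) : C_2 (6T13) of order 72, PGL(2,5) (6T14) of order 120, S_6 (6T16) of order 720; the others are excluded. The observed types are precisely the cycle types that occur in C_6 (6T1). Each of the other remaining candidates has further cycle types, and by the Chebotarev density theorem the matching factorization patterns would occur for a proportion of primes equal to their share of the group: D_6 (6T3) additionally contains elements of type 2+2+1+1 (3 of its 12 elements, about 25% of primes); C_3 x S_3 (6T5) additionally contains elements of type 3+1+1+1 (4 of its 18 elements, about 22% of primes); A_4 x C_2 (6T6) additionally contains elements of type 2+2+1+1, 2+1+1+1+1 (6 of its 24 elements, about 25% of primes); S_3 x S_3 (6T9) additionally contains elements of type 3+1+1+1, 2+2+1+1 (13 of its 36 elements, about 36% of primes); S_4 x C_2 (6T11) additionally contains elements of type 4+2, 4+1+1, 2+2+1+1, 2+1+1+1+1 (24 of its 48 elements, about 50% of primes); (S_3 x S_3) : C_2 (6T13) additionally contains elements of type 4+2, 3+2+1, 3+1+1+1, 2+2+1+1, 2+1+1+1+1 (49 of its 72 elements, about 68% of primes); PGL(2,5) (6T14) additionally contains elements of type 5+1, 4+1+1, 2+2+1+1 (69 of its 120 elements, about 58% of primes); S_6 (6T16) additionally contains elements of type 5+1, 4+2, 4+1+1, 3+2+1, 3+1+1+1, 2+2+1+1, 2+1+1+1+1 (544 of its 720 elements, about 76% of primes). None of the 37 primes tested shows any such pattern (for each of these groups the chance of that is below 10^-4), which rules them out. Hence G = C_6 (6T1), of order 6.

C_6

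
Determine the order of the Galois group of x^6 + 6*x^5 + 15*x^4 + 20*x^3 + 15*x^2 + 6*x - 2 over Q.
The degree of the splitting field over Q equals the order of the Galois group, so first determine the group. The polynomial f is an irreducible sextic over Q, so G = Gal(f/Q) is one of the 16 transitive subgroups 6T1, ..., 6T16 of S_6. The discriminant of f is 11337408, which is not a perfect square, so G is not contained in A_6. The transitive groups of degree 6 not contained in A_6 are: C_6 (6T1, order 6), S_3 (6T2, order 6), D_6 (6T3, order 12), C_3 x S_3 (6T5, order 18), A_4 x C_2 (6T6, order 24), S_4 (6T8, order 24), S_3 x S_3 (6T9, order 36), S_4 x C_2 (6T11, order 48), (S_3 x S_3) : C_2 (6T13, order 72), PGL(2,5) (6T14, order 120), S_6 (6T16, order 720). By Dedekind's theorem, for a prime p not dividing disc(f) the degrees of the irreducible factors of f mod p form the cycle type of an element of G. Factoring f modulo the 79 such primes p <= 419 (skipping 2, 3, which divide the discriminant), each new pattern first appears at: mod 5: f = (x^2 + 2)(x^2 + 2x + 4)(x^2 + 4x + 1), pattern 2+2+2; mod 7: f = (x^6 + 6x^5 + x^4 + 6x^3 + x^2 + 6x + 5), pattern 6; mod 11: f = (x + 4)(x + 9)(x^2 + 5x + 2)(x^2 + 10x + 7), pattern 2+2+1+1; mod 13: f = (x^3 + 3x^2 + 3x + 5)(x^3 + 3x^2 + 3x + 10), pattern 3+3; mod 61: f = (x + 3)(x + 27)(x + 29)(x + 34)(x + 36)(x + 60), pattern 1+1+1+1+1+1. No other pattern occurs in this range, so the set of observed cycle types is {2+2+2, 6, 2+2+1+1, 3+3, 1+1+1+1+1+1}. The candidates containing elements of all these cycle types are D_6 (6T3) of order 12, A_4 x C_2 (6T6) of order 24, S_3 x S_3 (6T9) of order 36, S_4 x C_2 (6T11) of order 48, (S_3 x S_3) : C_2 (6T13) of order 72, PGL(2,5) (6T14) of order 120, S_6 (6T16) of order 720; the others are excluded. The observed types are precisely the cycle types that occur in D_6 (6T3). Each of the other remaining candidates has further cycle types, and by the Chebotarev density theorem the matching factorization patterns would occur for a proportion of primes equal to their share of the group: A_4 x C_2 (6T6) additionally contains elements of type 2+1+1+1+1 (3 of its 24 elements, about 12% of primes); S_3 x S_3 (6T9) additionally contains elements of type 3+1+1+1 (4 of its 36 elements, about 11% of primes); S_4 x C_2 (6T11) additionally contains elements of type 4+2, 4+1+1, 2+1+1+1+1 (15 of its 48 elements, about 31% of primes); (S_3 x S_3) : C_2 (6T13) additionally contains elements of type 4+2, 3+2+1, 3+1+1+1, 2+1+1+1+1 (40 of its 72 elements, about 56% of primes); PGL(2,5) (6T14) additionally contains elements of type 5+1, 4+1+1 (54 of its 120 elements, about 45% of primes); S_6 (6T16) additionally contains elements of type 5+1, 4+2, 4+1+1, 3+2+1, 3+1+1+1, 2+1+1+1+1 (499 of its 720 elements, about 69% of primes). None of the 79 primes tested shows any such pattern (for each of these groups the chance of that is below 10^-4), which rules them out. Hence G = D_6 (6T3), of order 12. The Galois group D_6 (6T3) has order 12, so the splitting field has degree 12 over Q.

12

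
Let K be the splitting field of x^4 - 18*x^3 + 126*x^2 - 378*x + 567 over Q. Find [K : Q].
The degree of the splitting field over Q equals the order of the Galois group, so first determine the group. The polynomial is an irreducible quartic over Q and its discriminant is 1666598976 = 40824^2, a perfect square, so the Galois group is contained in A_4. The resolvent cubic y^3 - 126*y^2 + 4536*y - 40824 is irreducible over Q. An irreducible resolvent with square discriminant gives A_4. The Galois group A_4 (4T4) has order 12, so the splitting field has degree 12 over Q.

12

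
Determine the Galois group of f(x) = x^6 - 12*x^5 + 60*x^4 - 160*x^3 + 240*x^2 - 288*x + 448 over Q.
The polynomial f is an irreducible sextic over Q, so G = Gal(f/Q) is one of the 16 transitive subgroups 6T1, ..., 6T16 of S_6. The discriminant of f is -9727331052552192, which is not a perfect square, so G is not contained in A_6. The transitive groups of degree 6 not contained in A_6 are: C_6 (6T1, order 6), S_3 (6T2, order 6), D_6 (6T3, order 12), C_3 x S_3 (6T5, order 18), A_4 x C_2 (6T6, order 24), S_4 (6T8, order 24), S_3 x S_3 (6T9, order 36), S_4 x C_2 (6T11, order 48), (S_3 x S_3) : C_2 (6T13, order 72), PGL(2,5) (6T14, order 120), S_6 (6T16, order 720). By Dedekind's theorem, for a prime p not dividing disc(f) the degrees of the irreducible factors of f mod p form the cycle type of an element of G. Factoring f modulo the 27 such primes p <= 127 (skipping 2, 3, 17, 43, which divide the discriminant), each new pattern first appears at: mod 5: f = (x^6 + 3x^5 + 2x + 3), pattern 6; mod 7: f = (x)(x^2 + 4x + 5)(x^3 + 5x^2 + 4), pattern 3+2+1; mod 11: f = (x^2 + 3x + 9)(x^4 + 7x^3 + 8x^2 + 6x + 7), pattern 4+2; mod 13: f = (x + 1)(x + 4)(x^2 + 2x + 3)(x^2 + 7x + 7), pattern 2+2+1+1; mod 61: f = (x + 17)(x + 39)(x + 51)(x + 55)(x^2 + 9x + 56), pattern 2+1+1+1+1; mod 97: f = (x + 71)(x + 75)(x + 94)(x^3 + 39x^2 + 72x + 2), pattern 3+1+1+1; mod 113: f = (x^2 + 19x + 39)(x^2 + 94x + 96)(x^2 + 101x + 60), pattern 2+2+2; mod 127: f = (x^3 + 43x^2 + 15x + 85)(x^3 + 72x^2 + 124x + 74), pattern 3+3. No other pattern occurs in this range, so the set of observed cycle types is {6, 3+2+1, 4+2, 2+2+1+1, 2+1+1+1+1, 3+1+1+1, 2+2+2, 3+3}. The candidates containing elements of all these cycle types are (S_3 x S_3) : C_2 (6T13) of order 72, S_6 (6T16) of order 720; the others are excluded. The observed types are precisely the cycle types that occur in (S_3 x S_3) : C_2 (6T13) (apart from the identity). Each of the other remaining candidates has further cycle types, and by the Chebotarev density theorem the matching factorization patterns would occur for a proportion of primes equal to their share of the group: S_6 (6T16) additionally contains elements of type 5+1, 4+1+1 (234 of its 720 elements, about 32% of primes). None of the 27 primes tested shows any such pattern (for each of these groups the chance of that is below 10^-4), which rules them out. Hence G = (S_3 x S_3) : C_2 (6T13), of order 72.

(S_3 x S_3) : C_2 (also written G72)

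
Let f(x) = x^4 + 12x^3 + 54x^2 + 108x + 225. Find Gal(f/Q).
The polynomial is an irreducible quartic over Q and its discriminant is 764411904 = 27648^2, a perfect square, so the Galois group is contained in A_4. The resolvent cubic y^3 - 54*y^2 + 396*y + 4536 splits completely over Q, which gives the Klein four-group V_4.

V_4 (also written V4)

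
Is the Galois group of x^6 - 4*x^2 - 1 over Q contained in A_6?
The polynomial is irreducible of degree 6 over Q. Its discriminant is 3356224 = 1832^2, a perfect square. A Galois group lies in the alternating group exactly when the discriminant is a square in Q, so the Galois group (S_4) is contained in A_6.

Yes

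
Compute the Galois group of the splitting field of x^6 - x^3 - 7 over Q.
The polynomial f is an irreducible sextic over Q, so G = Gal(f/Q) is one of the 16 transitive subgroups 6T1, ..., 6T16 of S_6. The discriminant of f is 871199469, which is not a perfect square, so G is not contained in A_6. The transitive groups of degree 6 not contained in A_6 are: C_6 (6T1, order 6), S_3 (6T2, order 6), D_6 (6T3, order 12), C_3 x S_3 (6T5, order 18), A_4 x C_2 (6T6, order 24), S_4 (6T8, order 24), S_3 x S_3 (6T9, order 36), S_4 x C_2 (6T11, order 48), (S_3 x S_3) : C_2 (6T13, order 72), PGL(2,5) (6T14, order 120), S_6 (6T16, order 720). By Dedekind's theorem, for a prime p not dividing disc(f) the degrees of the irreducible factors of f mod p form the cycle type of an element of G. Factoring f modulo the 16 such primes p <= 67 (skipping 3, 7, 29, which divide the discriminant), each new pattern first appears at: mod 2: f = (x^6 + x^3 + 1), pattern 6; mod 5: f = (x + 1)(x + 2)(x^2 + 3x + 4)(x^2 + 4x + 1), pattern 2+2+1+1; mod 13: f = (x + 2)(x + 5)(x + 6)(x^3 + 4), pattern 3+1+1+1; mod 19: f = (x^2 + 10x + 15)(x^2 + 13x + 13)(x^2 + 15x + 10), pattern 2+2+2; mod 67: f = (x^3 + 18)(x^3 + 48), pattern 3+3. No other pattern occurs in this range, so the set of observed cycle types is {6, 2+2+1+1, 3+1+1+1, 2+2+2, 3+3}. The candidates containing elements of all these cycle types are S_3 x S_3 (6T9) of order 36, (S_3 x S_3) : C_2 (6T13) of order 72, S_6 (6T16) of order 720; the others are excluded. The observed types are precisely the cycle types that occur in S_3 x S_3 (6T9) (apart from the identity). Each of the other remaining candidates has further cycle types, and by the Chebotarev density theorem the matching factorization patterns would occur for a proportion of primes equal to their share of the group: (S_3 x S_3) : C_2 (6T13) additionally contains elements of type 4+2, 3+2+1, 2+1+1+1+1 (36 of its 72 elements, about 50% of primes); S_6 (6T16) additionally contains elements of type 5+1, 4+2, 4+1+1, 3+2+1, 2+1+1+1+1 (459 of its 720 elements, about 64% of primes). None of the 16 primes tested shows any such pattern (for each of these groups the chance of that is below 10^-4), which rules them out. Hence G = S_3 x S_3 (6T9), of order 36.

S_3 x S_3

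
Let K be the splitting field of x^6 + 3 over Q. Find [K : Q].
The degree of the splitting field over Q equals the order of the Galois group, so first determine the group. The polynomial f is an irreducible sextic over Q, so G = Gal(f/Q) is one of the 16 transitive subgroups 6T1, ..., 6T16 of S_6. The discriminant of f is -11337408, which is not a perfect square, so G is not contained in A_6. The transitive groups of degree 6 not contained in A_6 are: C_6 (6T1, order 6), S_3 (6T2, order 6), D_6 (6T3, order 12), C_3 x S_3 (6T5, order 18), A_4 x C_2 (6T6, order 24), S_4 (6T8, order 24), S_3 x S_3 (6T9, order 36), S_4 x C_2 (6T11, order 48), (S_3 x S_3) : C_2 (6T13, order 72), PGL(2,5) (6T14, order 120), S_6 (6T16, order 720). By Dedekind's theorem, for a prime p not dividing disc(f) the degrees of the irreducible factors of f mod p form the cycle type of an element of G. Factoring f modulo the 23 such primes p <= 97 (skipping 2, 3, which divide the discriminant), each new pattern first appears at: mod 5: f = (x^2 + 2)(x^2 + x + 2)(x^2 + 4x + 2), pattern 2+2+2; mod 7: f = (x^3 + 2)(x^3 + 5), pattern 3+3; mod 61: f = (x + 3)(x + 19)(x + 22)(x + 39)(x + 42)(x + 58), pattern 1+1+1+1+1+1. No other pattern occurs in this range, so the set of observed cycle types is {2+2+2, 3+3, 1+1+1+1+1+1}. The candidates containing elements of all these cycle types are C_6 (6T1) of order 6, S_3 (6T2) of order 6, D_6 (6T3) of order 12, C_3 x S_3 (6T5) of order 18, A_4 x C_2 (6T6) of order 24, S_4 (6T8) of order 24, S_3 x S_3 (6T9) of order 36, S_4 x C_2 (6T11) of order 48, (S_3 x S_3) : C_2 (6T13) of order 72, PGL(2,5) (6T14) of order 120, S_6 (6T16) of order 720; the others are excluded. The observed types are precisely the cycle types that occur in S_3 (6T2). Each of the other remaining candidates has further cycle types, and by the Chebotarev density theorem the matching factorization patterns would occur for a proportion of primes equal to their share of the group: C_6 (6T1) additionally contains elements of type 6 (2 of its 6 elements, about 33% of primes); D_6 (6T3) additionally contains elements of type 6, 2+2+1+1 (5 of its 12 elements, about 42% of primes); C_3 x S_3 (6T5) additionally contains elements of type 6, 3+1+1+1 (10 of its 18 elements, about 56% of primes); A_4 x C_2 (6T6) additionally contains elements of type 6, 2+2+1+1, 2+1+1+1+1 (14 of its 24 elements, about 58% of primes); S_4 (6T8) additionally contains elements of type 4+1+1, 2+2+1+1 (9 of its 24 elements, about 38% of primes); S_3 x S_3 (6T9) additionally contains elements of type 6, 3+1+1+1, 2+2+1+1 (25 of its 36 elements, about 69% of primes); S_4 x C_2 (6T11) additionally contains elements of type 6, 4+2, 4+1+1, 2+2+1+1, 2+1+1+1+1 (32 of its 48 elements, about 67% of primes); (S_3 x S_3) : C_2 (6T13) additionally contains elements of type 6, 4+2, 3+2+1, 3+1+1+1, 2+2+1+1, 2+1+1+1+1 (61 of its 72 elements, about 85% of primes); PGL(2,5) (6T14) additionally contains elements of type 6, 5+1, 4+1+1, 2+2+1+1 (89 of its 120 elements, about 74% of primes); S_6 (6T16) additionally contains elements of type 6, 5+1, 4+2, 4+1+1, 3+2+1, 3+1+1+1, 2+2+1+1, 2+1+1+1+1 (664 of its 720 elements, about 92% of primes). None of the 23 primes tested shows any such pattern (for each of these groups the chance of that is below 10^-4), which rules them out. Hence G = S_3 (6T2), of order 6. The Galois group S_3 (6T2) has order 6, so the splitting field has degree 6 over Q.

6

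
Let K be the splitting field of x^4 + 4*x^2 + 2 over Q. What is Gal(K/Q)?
The polynomial is an irreducible quartic over Q and its discriminant is 2048, which is not a perfect square, so the Galois group is not contained in A_4. The resolvent cubic y^3 - 4*y^2 - 8*y + 32 has exactly one rational root, so the Galois group is C_4 or D_4. The quartic becomes reducible over Q(sqrt(disc)), so the group is C_4.

C_4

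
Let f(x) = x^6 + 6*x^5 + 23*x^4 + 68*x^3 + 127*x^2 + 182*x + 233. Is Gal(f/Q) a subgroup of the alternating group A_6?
The polynomial is irreducible of degree 6 over Q. Its discriminant is -201485505789952, which is not a perfect square. A Galois group lies in the alternating group exactly when the discriminant is a square in Q, so the Galois group ((S_3 x S_3) : C_2) is not contained in A_6.

No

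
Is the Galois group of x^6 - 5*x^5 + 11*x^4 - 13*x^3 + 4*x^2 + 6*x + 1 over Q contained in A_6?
Yes

The polynomial is irreducible of degree 6 over Q. Its discriminant is 525625 = 725^2, a perfect square. A Galois group lies in the alternating group exactly when the discriminant is a square in Q, so the Galois group ((C_3 x C_3) : C_4) is contained in A_6.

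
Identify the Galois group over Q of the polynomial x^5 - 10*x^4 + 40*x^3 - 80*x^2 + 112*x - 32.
S_5

The polynomial f is an irreducible quintic over Q, so G = Gal(f/Q) is a transitive subgroup of S_5: one of C_5 (5T1, order 5), D_5 (5T2, order 10), F_20 (5T3, order 20), A_5 (5T4, order 60) or S_5 (5T5, order 120). The discriminant of f is 61018734592, which is not a perfect square, so G is not contained in A_5. The transitive groups of degree 5 not contained in A_5 are: F_20 (5T3, order 20), S_5 (5T5, order 120). By Dedekind's theorem, for a prime p not dividing disc(f) the degrees of the irreducible factors of f mod p form the cycle type of an element of G. Factoring f modulo the 5 such primes p <= 13 (skipping 2, which divides the discriminant), each new pattern first appears at: mod 3: f = (x^5 + 2x^4 + x^3 + x^2 + x + 1), pattern 5; mod 5: f = (x + 1)(x^4 + 4x^3 + x^2 + 4x + 3), pattern 4+1; mod 13: f = (x + 4)(x + 8)(x^3 + 4x^2 + 12x + 12), pattern 3+1+1. No other pattern occurs in this range, so the set of observed cycle types is {5, 4+1, 3+1+1}. Among the candidates above, the only group containing elements of all these cycle types is S_5 (5T5) — F_20 (5T3) lacks at least one of them. Hence G = S_5 (5T5), of order 120.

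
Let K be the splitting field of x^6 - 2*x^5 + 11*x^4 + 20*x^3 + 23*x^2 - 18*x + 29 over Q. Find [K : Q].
6

The degree of the splitting field over Q equals the order of the Galois group, so first determine the group. The polynomial f is an irreducible sextic over Q, so G = Gal(f/Q) is one of the 16 transitive subgroups 6T1, ..., 6T16 of S_6. The discriminant of f is -1154968245501952, which is not a perfect square, so G is not contained in A_6. The transitive groups of degree 6 not contained in A_6 are: C_6 (6T1, order 6), S_3 (6T2, order 6), D_6 (6T3, order 12), C_3 x S_3 (6T5, order 18), A_4 x C_2 (6T6, order 24), S_4 (6T8, order 24), S_3 x S_3 (6T9, order 36), S_4 x C_2 (6T11, order 48), (S_3 x S_3) : C_2 (6T13, order 72), PGL(2,5) (6T14, order 120), S_6 (6T16, order 720). By Dedekind's theorem, for a prime p not dividing disc(f) the degrees of the irreducible factors of f mod p form the cycle type of an element of G. Factoring f modulo the 37 such primes p <= 167 (skipping 2, 7, which divide the discriminant), each new pattern first appears at: mod 3: f = (x^6 + x^5 + 2x^4 + 2x^3 + 2x^2 + 2), pattern 6; mod 11: f = (x^3 + 3x^2 + 2x + 8)(x^3 + 6x^2 + 2x + 5), pattern 3+3; mod 13: f = (x^2 + x + 12)(x^2 + 3x + 5)(x^2 + 7x + 2), pattern 2+2+2; mod 29: f = (x)(x + 3)(x + 4)(x + 6)(x + 17)(x + 26), pattern 1+1+1+1+1+1. No other pattern occurs in this range, so the set of observed cycle types is {6, 3+3, 2+2+2, 1+1+1+1+1+1}. The candidates containing elements of all these cycle types are C_6 (6T1) of order 6, D_6 (6T3) of order 12, C_3 x S_3 (6T5) of order 18, A_4 x C_2 (6T6) of order 24, S_3 x S_3 (6T9) of order 36, S_4 x C_2 (6T11) of order 48, (S_3 x S_3) : C_2 (6T13) of order 72, PGL(2,5) (6T14) of order 120, S_6 (6T16) of order 720; the others are excluded. The observed types are precisely the cycle types that occur in C_6 (6T1). Each of the other remaining candidates has further cycle types, and by the Chebotarev density theorem the matching factorization patterns would occur for a proportion of primes equal to their share of the group: D_6 (6T3) additionally contains elements of type 2+2+1+1 (3 of its 12 elements, about 25% of primes); C_3 x S_3 (6T5) additionally contains elements of type 3+1+1+1 (4 of its 18 elements, about 22% of primes); A_4 x C_2 (6T6) additionally contains elements of type 2+2+1+1, 2+1+1+1+1 (6 of its 24 elements, about 25% of primes); S_3 x S_3 (6T9) additionally contains elements of type 3+1+1+1, 2+2+1+1 (13 of its 36 elements, about 36% of primes); S_4 x C_2 (6T11) additionally contains elements of type 4+2, 4+1+1, 2+2+1+1, 2+1+1+1+1 (24 of its 48 elements, about 50% of primes); (S_3 x S_3) : C_2 (6T13) additionally contains elements of type 4+2, 3+2+1, 3+1+1+1, 2+2+1+1, 2+1+1+1+1 (49 of its 72 elements, about 68% of primes); PGL(2,5) (6T14) additionally contains elements of type 5+1, 4+1+1, 2+2+1+1 (69 of its 120 elements, about 58% of primes); S_6 (6T16) additionally contains elements of type 5+1, 4+2, 4+1+1, 3+2+1, 3+1+1+1, 2+2+1+1, 2+1+1+1+1 (544 of its 720 elements, about 76% of primes). None of the 37 primes tested shows any such pattern (for each of these groups the chance of that is below 10^-4), which rules them out. Hence G = C_6 (6T1), of order 6. The Galois group C_6 (6T1) has order 6, so the splitting field has degree 6 over Q.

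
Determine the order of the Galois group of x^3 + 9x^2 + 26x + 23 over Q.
6

The degree of the splitting field over Q equals the order of the Galois group, so first determine the group. The polynomial is an irreducible cubic over Q and its discriminant is -23, which is not a perfect square. For an irreducible cubic, a non-square discriminant gives Galois group S_3. The Galois group S_3 (3T2) has order 6, so the splitting field has degree 6 over Q.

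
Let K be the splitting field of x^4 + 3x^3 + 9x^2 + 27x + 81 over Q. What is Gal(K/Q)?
The polynomial is an irreducible quartic over Q and its discriminant is 66430125, which is not a perfect square, so the Galois group is not contained in A_4. The resolvent cubic y^3 - 9*y^2 - 243*y + 1458 has exactly one rational root, so the Galois group is C_4 or D_4. The quartic becomes reducible over Q(sqrt(disc)), so the group is C_4.

C_4 (order 4)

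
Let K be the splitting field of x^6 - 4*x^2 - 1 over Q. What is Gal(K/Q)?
S_4 (order 24)

The polynomial f is an irreducible sextic over Q, so G = Gal(f/Q) is one of the 16 transitive subgroups 6T1, ..., 6T16 of S_6. The discriminant of f is 3356224 = 1832^2, a perfect square, so G is contained in A_6. The transitive groups of degree 6 contained in A_6 are: A_4 (6T4, order 12), S_4 (6T7, order 24), (C_3 x C_3) : C_4 (6T10, order 36), PSL(2,5) (6T12, order 60), A_6 (6T15, order 360). By Dedekind's theorem, for a prime p not dividing disc(f) the degrees of the irreducible factors of f mod p form the cycle type of an element of G. Factoring f modulo the 79 such primes p <= 419 (skipping 2, 229, which divide the discriminant), each new pattern first appears at: mod 3: f = (x^3 + x^2 + 2x + 1)(x^3 + 2x^2 + 2x + 2), pattern 3+3; mod 7: f = (x^2 + 4)(x^4 + 3x^2 + 5), pattern 4+2; mod 23: f = (x + 9)(x + 14)(x^2 + x + 18)(x^2 + 22x + 18), pattern 2+2+1+1; mod 193: f = (x + 87)(x + 90)(x + 93)(x + 100)(x + 103)(x + 106), pattern 1+1+1+1+1+1. No other pattern occurs in this range, so the set of observed cycle types is {3+3, 4+2, 2+2+1+1, 1+1+1+1+1+1}. The candidates containing elements of all these cycle types are S_4 (6T7) of order 24, (C_3 x C_3) : C_4 (6T10) of order 36, A_6 (6T15) of order 360; the others are excluded. The observed types are precisely the cycle types that occur in S_4 (6T7). Each of the other remaining candidates has further cycle types, and by the Chebotarev density theorem the matching factorization patterns would occur for a proportion of primes equal to their share of the group: (C_3 x C_3) : C_4 (6T10) additionally contains elements of type 3+1+1+1 (4 of its 36 elements, about 11% of primes); A_6 (6T15) additionally contains elements of type 5+1, 3+1+1+1 (184 of its 360 elements, about 51% of primes). None of the 79 primes tested shows any such pattern (for each of these groups the chance of that is below 10^-4), which rules them out. Hence G = S_4 (6T7), of order 24.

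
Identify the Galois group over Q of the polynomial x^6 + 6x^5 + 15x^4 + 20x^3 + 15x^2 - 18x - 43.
A_6 (order 360)

The polynomial f is an irreducible sextic over Q, so G = Gal(f/Q) is one of the 16 transitive subgroups 6T1, ..., 6T16 of S_6. The discriminant of f is 746496000000 = 864000^2, a perfect square, so G is contained in A_6. The transitive groups of degree 6 contained in A_6 are: A_4 (6T4, order 12), S_4 (6T7, order 24), (C_3 x C_3) : C_4 (6T10, order 36), PSL(2,5) (6T12, order 60), A_6 (6T15, order 360). By Dedekind's theorem, for a prime p not dividing disc(f) the degrees of the irreducible factors of f mod p form the cycle type of an element of G. Factoring f modulo the 6 such primes p <= 23 (skipping 2, 3, 5, which divide the discriminant), each new pattern first appears at: mod 7: f = (x + 5)(x^5 + x^4 + 3x^3 + 5x^2 + 4x + 4), pattern 5+1; mod 23: f = (x + 3)(x + 12)(x + 17)(x^3 + 20x^2 + 4x + 15), pattern 3+1+1+1. No other pattern occurs in this range, so the set of observed cycle types is {5+1, 3+1+1+1}. Among the candidates above, the only group containing elements of all these cycle types is A_6 (6T15) — each of A_4 (6T4), S_4 (6T7), (C_3 x C_3) : C_4 (6T10), PSL(2,5) (6T12) lacks at least one of them. Hence G = A_6 (6T15), of order 360.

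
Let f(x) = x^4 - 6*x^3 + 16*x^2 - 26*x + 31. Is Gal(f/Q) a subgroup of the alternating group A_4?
No

The polynomial is irreducible of degree 4 over Q. Its discriminant is 512000, which is not a perfect square. A Galois group lies in the alternating group exactly when the discriminant is a square in Q, so the Galois group (C_4) is not contained in A_4.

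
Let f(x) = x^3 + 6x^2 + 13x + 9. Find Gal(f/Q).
S_3, the symmetric group on 3 letters

The polynomial is an irreducible cubic over Q and its discriminant is -31, which is not a perfect square. For an irreducible cubic, a non-square discriminant gives Galois group S_3.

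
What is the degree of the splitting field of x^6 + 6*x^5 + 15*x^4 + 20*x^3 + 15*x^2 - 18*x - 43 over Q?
360

The degree of the splitting field over Q equals the order of the Galois group, so first determine the group. The polynomial f is an irreducible sextic over Q, so G = Gal(f/Q) is one of the 16 transitive subgroups 6T1, ..., 6T16 of S_6. The discriminant of f is 746496000000 = 864000^2, a perfect square, so G is contained in A_6. The transitive groups of degree 6 contained in A_6 are: A_4 (6T4, order 12), S_4 (6T7, order 24), (C_3 x C_3) : C_4 (6T10, order 36), PSL(2,5) (6T12, order 60), A_6 (6T15, order 360). By Dedekind's theorem, for a prime p not dividing disc(f) the degrees of the irreducible factors of f mod p form the cycle type of an element of G. Factoring f modulo the 6 such primes p <= 23 (skipping 2, 3, 5, which divide the discriminant), each new pattern first appears at: mod 7: f = (x + 5)(x^5 + x^4 + 3x^3 + 5x^2 + 4x + 4), pattern 5+1; mod 23: f = (x + 3)(x + 12)(x + 17)(x^3 + 20x^2 + 4x + 15), pattern 3+1+1+1. No other pattern occurs in this range, so the set of observed cycle types is {5+1, 3+1+1+1}. Among the candidates above, the only group containing elements of all these cycle types is A_6 (6T15) — each of A_4 (6T4), S_4 (6T7), (C_3 x C_3) : C_4 (6T10), PSL(2,5) (6T12) lacks at least one of them. Hence G = A_6 (6T15), of order 360. The Galois group A_6 (6T15) has order 360, so the splitting field has degree 360 over Q.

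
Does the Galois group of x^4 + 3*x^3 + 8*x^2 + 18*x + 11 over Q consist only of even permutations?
The polynomial is irreducible of degree 4 over Q. Its discriminant is -176875, which is not a perfect square. A Galois group lies in the alternating group exactly when the discriminant is a square in Q, so the Galois group (S_4) is not contained in A_4.

No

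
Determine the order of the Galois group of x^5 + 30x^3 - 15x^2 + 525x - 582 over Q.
20

The degree of the splitting field over Q equals the order of the Galois group, so first determine the group. The polynomial f is an irreducible quintic over Q, so G = Gal(f/Q) is a transitive subgroup of S_5: one of C_5 (5T1, order 5), D_5 (5T2, order 10), F_20 (5T3, order 20), A_5 (5T4, order 60) or S_5 (5T5, order 120). The discriminant of f is 4714975413253125, which is not a perfect square, so G is not contained in A_5. The transitive groups of degree 5 not contained in A_5 are: F_20 (5T3, order 20), S_5 (5T5, order 120). By Dedekind's theorem, for a prime p not dividing disc(f) the degrees of the irreducible factors of f mod p form the cycle type of an element of G. Factoring f modulo the 18 such primes p <= 71 (skipping 3, 5, which divide the discriminant), each new pattern first appears at: mod 2: f = (x)(x^4 + x + 1), pattern 4+1; mod 11: f = (x^5 + 8x^3 + 7x^2 + 8x + 1), pattern 5; mod 19: f = (x + 10)(x^2 + 2x + 6)(x^2 + 7x + 15), pattern 2+2+1; mod 41: f = (x + 12)(x + 19)(x + 21)(x + 31)(x + 40), pattern 1+1+1+1+1. No other pattern occurs in this range, so the set of observed cycle types is {4+1, 5, 2+2+1, 1+1+1+1+1}. The candidates containing elements of all these cycle types are F_20 (5T3) of order 20, S_5 (5T5) of order 120; the others are excluded. The observed types are precisely the cycle types that occur in F_20 (5T3). Each of the other remaining candidates has further cycle types, and by the Chebotarev density theorem the matching factorization patterns would occur for a proportion of primes equal to their share of the group: S_5 (5T5) additionally contains elements of type 3+2, 3+1+1, 2+1+1+1 (50 of its 120 elements, about 42% of primes). None of the 18 primes tested shows any such pattern (for each of these groups the chance of that is below 10^-4), which rules them out. Hence G = F_20 (5T3), of order 20. The Galois group F_20 (5T3) has order 20, so the splitting field has degree 20 over Q.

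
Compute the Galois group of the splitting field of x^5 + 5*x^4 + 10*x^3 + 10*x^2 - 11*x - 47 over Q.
S_5

The polynomial f is an irreducible quintic over Q, so G = Gal(f/Q) is a transitive subgroup of S_5: one of C_5 (5T1, order 5), D_5 (5T2, order 10), F_20 (5T3, order 20), A_5 (5T4, order 60) or S_5 (5T5, order 120). The discriminant of f is 3008364544, which is not a perfect square, so G is not contained in A_5. The transitive groups of degree 5 not contained in A_5 are: F_20 (5T3, order 20), S_5 (5T5, order 120). By Dedekind's theorem, for a prime p not dividing disc(f) the degrees of the irreducible factors of f mod p form the cycle type of an element of G. Factoring f modulo the 3 such primes p <= 7 (skipping 2, which divides the discriminant), each new pattern first appears at: mod 3: f = (x^5 + 2x^4 + x^3 + x^2 + x + 1), pattern 5; mod 7: f = (x^2 + 4)(x^3 + 5x^2 + 6x + 4), pattern 3+2. No other pattern occurs in this range, so the set of observed cycle types is {5, 3+2}. Among the candidates above, the only group containing elements of all these cycle types is S_5 (5T5) — F_20 (5T3) lacks at least one of them. Hence G = S_5 (5T5), of order 120.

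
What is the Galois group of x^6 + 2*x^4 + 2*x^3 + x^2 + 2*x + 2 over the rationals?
(S_3 x S_3) : C_2, the group 6T13 of order 72

The polynomial f is an irreducible sextic over Q, so G = Gal(f/Q) is one of the 16 transitive subgroups 6T1, ..., 6T16 of S_6. The discriminant of f is -187648, which is not a perfect square, so G is not contained in A_6. The transitive groups of degree 6 not contained in A_6 are: C_6 (6T1, order 6), S_3 (6T2, order 6), D_6 (6T3, order 12), C_3 x S_3 (6T5, order 18), A_4 x C_2 (6T6, order 24), S_4 (6T8, order 24), S_3 x S_3 (6T9, order 36), S_4 x C_2 (6T11, order 48), (S_3 x S_3) : C_2 (6T13, order 72), PGL(2,5) (6T14, order 120), S_6 (6T16, order 720). By Dedekind's theorem, for a prime p not dividing disc(f) the degrees of the irreducible factors of f mod p form the cycle type of an element of G. Factoring f modulo the 29 such primes p <= 113 (skipping 2, which divides the discriminant), each new pattern first appears at: mod 3: f = (x^6 + 2x^4 + 2x^3 + x^2 + 2x + 2), pattern 6; mod 5: f = (x + 4)(x^2 + x + 2)(x^3 + x + 4), pattern 3+2+1; mod 7: f = (x^2 + 6x + 6)(x^4 + x^3 + 4x^2 + 5), pattern 4+2; mod 17: f = (x^3 + x + 5)(x^3 + x + 14), pattern 3+3; mod 19: f = (x^2 + 10x + 7)(x^2 + 12x + 5)(x^2 + 16x + 12), pattern 2+2+2; mod 37: f = (x + 21)(x + 34)(x^2 + 3x + 10)(x^2 + 16x + 35), pattern 2+2+1+1; mod 41: f = (x + 2)(x + 17)(x + 22)(x^3 + x + 33), pattern 3+1+1+1; mod 113: f = (x + 11)(x + 21)(x + 23)(x + 79)(x^2 + 92x + 103), pattern 2+1+1+1+1. No other pattern occurs in this range, so the set of observed cycle types is {6, 3+2+1, 4+2, 3+3, 2+2+2, 2+2+1+1, 3+1+1+1, 2+1+1+1+1}. The candidates containing elements of all these cycle types are (S_3 x S_3) : C_2 (6T13) of order 72, S_6 (6T16) of order 720; the others are excluded. The observed types are precisely the cycle types that occur in (S_3 x S_3) : C_2 (6T13) (apart from the identity). Each of the other remaining candidates has further cycle types, and by the Chebotarev density theorem the matching factorization patterns would occur for a proportion of primes equal to their share of the group: S_6 (6T16) additionally contains elements of type 5+1, 4+1+1 (234 of its 720 elements, about 32% of primes). None of the 29 primes tested shows any such pattern (for each of these groups the chance of that is below 10^-4), which rules them out. Hence G = (S_3 x S_3) : C_2 (6T13), of order 72.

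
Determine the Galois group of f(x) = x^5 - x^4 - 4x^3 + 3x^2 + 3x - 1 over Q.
The polynomial f is an irreducible quintic over Q, so G = Gal(f/Q) is a transitive subgroup of S_5: one of C_5 (5T1, order 5), D_5 (5T2, order 10), F_20 (5T3, order 20), A_5 (5T4, order 60) or S_5 (5T5, order 120). The discriminant of f is 14641 = 121^2, a perfect square, so G is contained in A_5. The transitive groups of degree 5 contained in A_5 are: C_5 (5T1, order 5), D_5 (5T2, order 10), A_5 (5T4, order 60). By Dedekind's theorem, for a prime p not dividing disc(f) the degrees of the irreducible factors of f mod p form the cycle type of an element of G. Factoring f modulo the 14 such primes p <= 47 (skipping 11, which divides the discriminant), each new pattern first appears at: mod 2: f = (x^5 + x^4 + x^2 + x + 1), pattern 5; mod 23: f = (x + 4)(x + 6)(x + 10)(x + 11)(x + 14), pattern 1+1+1+1+1. No other pattern occurs in this range, so the set of observed cycle types is {5, 1+1+1+1+1}. The candidates containing elements of all these cycle types are C_5 (5T1) of order 5, D_5 (5T2) of order 10, A_5 (5T4) of order 60; the others are excluded. The observed types are precisely the cycle types that occur in C_5 (5T1). Each of the other remaining candidates has further cycle types, and by the Chebotarev density theorem the matching factorization patterns would occur for a proportion of primes equal to their share of the group: D_5 (5T2) additionally contains elements of type 2+2+1 (5 of its 10 elements, about 50% of primes); A_5 (5T4) additionally contains elements of type 3+1+1, 2+2+1 (35 of its 60 elements, about 58% of primes). None of the 14 primes tested shows any such pattern (for each of these groups the chance of that is below 10^-4), which rules them out. Hence G = C_5 (5T1), of order 5.

C_5 (also written C5)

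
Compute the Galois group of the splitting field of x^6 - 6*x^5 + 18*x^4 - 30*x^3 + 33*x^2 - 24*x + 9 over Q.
PGL(2,5) (also written S5(6))

The polynomial f is an irreducible sextic over Q, so G = Gal(f/Q) is one of the 16 transitive subgroups 6T1, ..., 6T16 of S_6. The discriminant of f is -16003008, which is not a perfect square, so G is not contained in A_6. The transitive groups of degree 6 not contained in A_6 are: C_6 (6T1, order 6), S_3 (6T2, order 6), D_6 (6T3, order 12), C_3 x S_3 (6T5, order 18), A_4 x C_2 (6T6, order 24), S_4 (6T8, order 24), S_3 x S_3 (6T9, order 36), S_4 x C_2 (6T11, order 48), (S_3 x S_3) : C_2 (6T13, order 72), PGL(2,5) (6T14, order 120), S_6 (6T16, order 720). By Dedekind's theorem, for a prime p not dividing disc(f) the degrees of the irreducible factors of f mod p form the cycle type of an element of G. Factoring f modulo the 21 such primes p <= 89 (skipping 2, 3, 7, which divide the discriminant), each new pattern first appears at: mod 5: f = (x^6 + 4x^5 + 3x^4 + 3x^2 + x + 4), pattern 6; mod 11: f = (x + 1)(x^5 + 4x^4 + 3x^3 + 9), pattern 5+1; mod 13: f = (x + 7)(x + 11)(x^4 + 2x^3 + 9x^2 + 5x + 4), pattern 4+1+1; mod 23: f = (x + 15)(x + 19)(x^2 + 13x + 3)(x^2 + 16x + 8), pattern 2+2+1+1; mod 43: f = (x^3 + 16x^2 + 6x + 18)(x^3 + 21x^2 + 20x + 22), pattern 3+3; mod 61: f = (x^2 + 12x + 46)(x^2 + 16x + 56)(x^2 + 27x + 5), pattern 2+2+2. No other pattern occurs in this range, so the set of observed cycle types is {6, 5+1, 4+1+1, 2+2+1+1, 3+3, 2+2+2}. The candidates containing elements of all these cycle types are PGL(2,5) (6T14) of order 120, S_6 (6T16) of order 720; the others are excluded. The observed types are precisely the cycle types that occur in PGL(2,5) (6T14) (apart from the identity). Each of the other remaining candidates has further cycle types, and by the Chebotarev density theorem the matching factorization patterns would occur for a proportion of primes equal to their share of the group: S_6 (6T16) additionally contains elements of type 4+2, 3+2+1, 3+1+1+1, 2+1+1+1+1 (265 of its 720 elements, about 37% of primes). None of the 21 primes tested shows any such pattern (for each of these groups the chance of that is below 10^-4), which rules them out. Hence G = PGL(2,5) (6T14), of order 120.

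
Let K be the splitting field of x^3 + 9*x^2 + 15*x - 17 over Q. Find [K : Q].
3

The degree of the splitting field over Q equals the order of the Galois group, so first determine the group. The polynomial is an irreducible cubic over Q and its discriminant is 5184 = 72^2, a perfect square. For an irreducible cubic, a square discriminant forces the Galois group to be A_3, the cyclic group of order 3. The Galois group C_3 (3T1) has order 3, so the splitting field has degree 3 over Q.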